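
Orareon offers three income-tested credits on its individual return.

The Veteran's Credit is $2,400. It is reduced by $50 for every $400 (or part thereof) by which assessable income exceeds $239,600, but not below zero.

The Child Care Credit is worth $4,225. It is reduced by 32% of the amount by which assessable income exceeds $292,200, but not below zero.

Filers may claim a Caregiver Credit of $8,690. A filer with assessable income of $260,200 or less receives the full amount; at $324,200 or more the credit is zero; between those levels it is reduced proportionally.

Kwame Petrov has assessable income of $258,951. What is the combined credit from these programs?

Veteran's Credit: income exceeds $239,600 by $19,351 → 49 increments × $50 = $2,450 ≥ base, so the credit is $0.
Child Care Credit: $258,951 is at or below the $292,200 threshold, so the full $4,225 applies.
Caregiver Credit: $258,951 is at or below the $260,200 threshold, so the full $8,690 applies.
Total: $0 + $4,225 + $8,690 = $12,915.

$12,915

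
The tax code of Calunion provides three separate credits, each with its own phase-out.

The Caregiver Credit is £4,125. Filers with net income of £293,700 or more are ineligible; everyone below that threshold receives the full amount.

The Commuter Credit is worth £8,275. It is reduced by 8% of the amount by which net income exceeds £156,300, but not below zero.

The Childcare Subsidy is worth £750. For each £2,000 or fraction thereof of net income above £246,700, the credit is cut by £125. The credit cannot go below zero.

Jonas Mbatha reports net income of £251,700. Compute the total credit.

£5,143

Caregiver Credit: £251,700 is below the £293,700 cutoff, so the full £4,125 applies.
Commuter Credit: 8% of the £95,400 excess over £156,300 is £7,632; credit = £8,275 − £7,632 = £643.
Childcare Subsidy: income exceeds £246,700 by £5,000, which is 3 full-or-partial £2,000 increments; reduction = 3 × £125 = £375, leaving £375.
Total: £4,125 + £643 + £375 = £5,143.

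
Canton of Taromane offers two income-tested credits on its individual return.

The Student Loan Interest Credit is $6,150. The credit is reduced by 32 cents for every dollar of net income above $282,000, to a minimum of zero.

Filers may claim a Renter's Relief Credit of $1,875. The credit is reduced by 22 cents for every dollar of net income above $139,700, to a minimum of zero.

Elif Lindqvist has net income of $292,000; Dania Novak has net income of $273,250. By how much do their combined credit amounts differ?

Elif ($292,000): Student Loan Interest Credit: 32% of the $10,000 excess over $282,000 is $3,200; credit = $6,150 − $3,200 = $2,950. Renter's Relief Credit: 22% of the $152,300 excess over $139,700 is $33,506 ≥ base, so the credit is $0. total $2,950 + $0 = $2,950
Dania ($273,250): Student Loan Interest Credit: $273,250 is at or below the $282,000 threshold, so the full $6,150 applies. Renter's Relief Credit: 22% of the $133,550 excess over $139,700 is $29,381 ≥ base, so the credit is $0. total $6,150 + $0 = $6,150
Difference: |$2,950 − $6,150| = $3,200.

$3,200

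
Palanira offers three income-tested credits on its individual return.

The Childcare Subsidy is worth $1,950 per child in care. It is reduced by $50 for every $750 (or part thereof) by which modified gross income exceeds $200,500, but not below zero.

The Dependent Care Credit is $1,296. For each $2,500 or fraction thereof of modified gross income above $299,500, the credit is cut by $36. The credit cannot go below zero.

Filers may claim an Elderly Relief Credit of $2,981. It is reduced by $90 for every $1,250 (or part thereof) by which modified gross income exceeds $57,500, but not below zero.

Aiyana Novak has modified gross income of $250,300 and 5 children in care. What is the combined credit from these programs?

Childcare Subsidy: base = 5 × $1,950 = $9,750. income exceeds $200,500 by $49,800, which is 67 full-or-partial $750 increments; reduction = 67 × $50 = $3,350, leaving $6,400.
Dependent Care Credit: $250,300 is at or below the $299,500 threshold, so the full $1,296 applies.
Elderly Relief Credit: income exceeds $57,500 by $192,800 → 155 increments × $90 = $13,950 ≥ base, so the credit is $0.
Total: $6,400 + $1,296 + $0 = $7,696.

$7,696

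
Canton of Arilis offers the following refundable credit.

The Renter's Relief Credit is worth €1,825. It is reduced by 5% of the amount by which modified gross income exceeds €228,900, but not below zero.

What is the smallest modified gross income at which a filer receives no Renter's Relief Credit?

The credit falls by 5% of each euro above €228,900, so it reaches zero when the excess is €1,825 / 5% = €36,500: income = €228,900 + €36,500 = €265,400.

€265,400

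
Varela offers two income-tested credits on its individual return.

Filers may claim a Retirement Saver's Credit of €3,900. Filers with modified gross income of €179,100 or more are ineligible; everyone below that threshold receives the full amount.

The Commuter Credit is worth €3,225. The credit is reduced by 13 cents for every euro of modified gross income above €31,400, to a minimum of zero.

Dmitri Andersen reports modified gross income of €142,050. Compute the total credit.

€3,900

Retirement Saver's Credit: €142,050 is below the €179,100 cutoff, so the full €3,900 applies.
Commuter Credit: 13% of the €110,650 excess over €31,400 is €14,384.50 ≥ base, so the credit is €0.
Total: €3,900 + €0 = €3,900.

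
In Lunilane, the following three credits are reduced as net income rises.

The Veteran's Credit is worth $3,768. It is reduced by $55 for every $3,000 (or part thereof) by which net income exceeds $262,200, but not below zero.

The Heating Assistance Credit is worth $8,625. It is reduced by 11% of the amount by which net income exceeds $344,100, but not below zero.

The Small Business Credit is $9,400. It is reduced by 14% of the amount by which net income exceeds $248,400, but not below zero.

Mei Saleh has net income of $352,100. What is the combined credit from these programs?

$9,863

Veteran's Credit: income exceeds $262,200 by $89,900, which is 30 full-or-partial $3,000 increments; reduction = 30 × $55 = $1,650, leaving $2,118.
Heating Assistance Credit: 11% of the $8,000 excess over $344,100 is $880; credit = $8,625 − $880 = $7,745.
Small Business Credit: 14% of the $103,700 excess over $248,400 is $14,518 ≥ base, so the credit is $0.
Total: $2,118 + $7,745 + $0 = $9,863.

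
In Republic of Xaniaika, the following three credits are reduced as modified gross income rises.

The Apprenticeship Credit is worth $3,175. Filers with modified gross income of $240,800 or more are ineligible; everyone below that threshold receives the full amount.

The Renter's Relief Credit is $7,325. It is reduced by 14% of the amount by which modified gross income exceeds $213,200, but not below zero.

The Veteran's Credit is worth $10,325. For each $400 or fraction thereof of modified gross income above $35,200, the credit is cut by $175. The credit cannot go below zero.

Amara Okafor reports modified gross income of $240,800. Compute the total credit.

$3,461

Apprenticeship Credit: $240,800 meets or exceeds the $240,800 cutoff, so the credit is $0.
Renter's Relief Credit: 14% of the $27,600 excess over $213,200 is $3,864; credit = $7,325 − $3,864 = $3,461.
Veteran's Credit: income exceeds $35,200 by $205,600 → 514 increments × $175 = $89,950 ≥ base, so the credit is $0.
Total: $0 + $3,461 + $0 = $3,461.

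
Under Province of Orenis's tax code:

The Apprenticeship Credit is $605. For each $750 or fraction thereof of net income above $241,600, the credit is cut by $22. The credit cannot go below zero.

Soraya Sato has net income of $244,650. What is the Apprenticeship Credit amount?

$495

Apprenticeship Credit: income exceeds $241,600 by $3,050, which is 5 full-or-partial $750 increments; reduction = 5 × $22 = $110, leaving $495.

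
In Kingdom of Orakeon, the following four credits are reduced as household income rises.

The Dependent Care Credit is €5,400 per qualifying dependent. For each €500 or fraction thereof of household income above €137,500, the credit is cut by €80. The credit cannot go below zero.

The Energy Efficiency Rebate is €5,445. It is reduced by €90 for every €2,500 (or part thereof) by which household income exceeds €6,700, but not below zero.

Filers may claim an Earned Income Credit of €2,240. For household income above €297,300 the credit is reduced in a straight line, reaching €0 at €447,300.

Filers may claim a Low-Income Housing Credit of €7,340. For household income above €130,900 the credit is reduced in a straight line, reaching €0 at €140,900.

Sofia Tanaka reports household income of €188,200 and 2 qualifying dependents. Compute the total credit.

Dependent Care Credit: base = 2 × €5,400 = €10,800. income exceeds €137,500 by €50,700, which is 102 full-or-partial €500 increments; reduction = 102 × €80 = €8,160, leaving €2,640.
Energy Efficiency Rebate: income exceeds €6,700 by €181,500 → 73 increments × €90 = €6,570 ≥ base, so the credit is €0.
Earned Income Credit: €188,200 is at or below the €297,300 threshold, so the full €2,240 applies.
Low-Income Housing Credit: €188,200 is at or above €140,900, so the credit is €0.
Total: €2,640 + €0 + €2,240 + €0 = €4,880.

€4,880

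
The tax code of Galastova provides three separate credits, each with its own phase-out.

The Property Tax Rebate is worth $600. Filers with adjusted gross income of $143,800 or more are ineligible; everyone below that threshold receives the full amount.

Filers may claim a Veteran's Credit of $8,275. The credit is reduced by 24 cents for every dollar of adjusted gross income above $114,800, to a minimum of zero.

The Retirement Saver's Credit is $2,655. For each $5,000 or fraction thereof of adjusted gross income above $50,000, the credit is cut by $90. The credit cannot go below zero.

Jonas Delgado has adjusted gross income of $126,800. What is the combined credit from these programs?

Property Tax Rebate: $126,800 is below the $143,800 cutoff, so the full $600 applies.
Veteran's Credit: 24% of the $12,000 excess over $114,800 is $2,880; credit = $8,275 − $2,880 = $5,395.
Retirement Saver's Credit: income exceeds $50,000 by $76,800, which is 16 full-or-partial $5,000 increments; reduction = 16 × $90 = $1,440, leaving $1,215.
Total: $600 + $5,395 + $1,215 = $7,210.

$7,210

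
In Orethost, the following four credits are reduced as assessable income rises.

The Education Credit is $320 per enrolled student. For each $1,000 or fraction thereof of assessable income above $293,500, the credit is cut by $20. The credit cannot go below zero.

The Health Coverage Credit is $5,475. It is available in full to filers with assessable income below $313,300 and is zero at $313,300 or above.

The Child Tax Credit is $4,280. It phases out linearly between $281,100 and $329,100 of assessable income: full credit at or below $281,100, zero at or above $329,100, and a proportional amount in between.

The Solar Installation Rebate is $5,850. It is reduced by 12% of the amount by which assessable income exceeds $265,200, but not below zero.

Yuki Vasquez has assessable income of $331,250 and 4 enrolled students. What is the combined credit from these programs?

Education Credit: base = 4 × $320 = $1,280. income exceeds $293,500 by $37,750, which is 38 full-or-partial $1,000 increments; reduction = 38 × $20 = $760, leaving $520.
Health Coverage Credit: $331,250 meets or exceeds the $313,300 cutoff, so the credit is $0.
Child Tax Credit: $331,250 is at or above $329,100, so the credit is $0.
Solar Installation Rebate: 12% of the $66,050 excess over $265,200 is $7,926 ≥ base, so the credit is $0.
Total: $520 + $0 + $0 + $0 = $520.

$520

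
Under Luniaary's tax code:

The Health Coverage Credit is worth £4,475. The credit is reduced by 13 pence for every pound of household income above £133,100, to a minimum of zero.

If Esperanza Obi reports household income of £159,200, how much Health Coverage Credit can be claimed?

Health Coverage Credit: 13% of the £26,100 excess over £133,100 is £3,393; credit = £4,475 − £3,393 = £1,082.

£1,082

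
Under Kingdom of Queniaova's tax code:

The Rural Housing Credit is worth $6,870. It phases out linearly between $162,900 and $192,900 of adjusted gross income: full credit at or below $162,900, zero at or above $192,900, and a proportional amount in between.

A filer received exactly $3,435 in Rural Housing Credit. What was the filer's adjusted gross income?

$3,435 is 3,435/6,870 of the full $6,870, so 3,435/6,870 of the $30,000 range has been used: income = $162,900 + $30,000 × 3,435/6,870 = $177,900.

$177,900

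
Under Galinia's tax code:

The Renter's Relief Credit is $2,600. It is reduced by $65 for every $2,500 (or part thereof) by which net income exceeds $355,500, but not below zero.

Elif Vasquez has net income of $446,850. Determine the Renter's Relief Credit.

$195

Renter's Relief Credit: income exceeds $355,500 by $91,350, which is 37 full-or-partial $2,500 increments; reduction = 37 × $65 = $2,405, leaving $195.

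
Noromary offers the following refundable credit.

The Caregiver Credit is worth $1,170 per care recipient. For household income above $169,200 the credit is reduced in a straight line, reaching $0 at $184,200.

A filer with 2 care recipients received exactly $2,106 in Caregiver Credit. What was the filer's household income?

$170,700

Full credit = 2 × $1,170 = $2,340.
$2,106 is 2,106/2,340 of the full $2,340, so 234/2,340 of the $15,000 range has been used: income = $169,200 + $15,000 × 234/2,340 = $170,700.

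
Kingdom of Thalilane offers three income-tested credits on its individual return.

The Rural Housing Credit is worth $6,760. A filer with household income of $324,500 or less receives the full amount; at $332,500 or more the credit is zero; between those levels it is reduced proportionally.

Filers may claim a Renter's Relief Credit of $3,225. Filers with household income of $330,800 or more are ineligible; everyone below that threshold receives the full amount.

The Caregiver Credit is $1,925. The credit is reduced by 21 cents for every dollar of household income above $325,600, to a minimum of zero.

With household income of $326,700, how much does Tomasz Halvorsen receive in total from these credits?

Rural Housing Credit: $326,700 is $2,200 into a $8,000 phase-out range, leaving 5,800/8,000 of the credit: $6,760 × 5,800/8,000 = $4,901.
Renter's Relief Credit: $326,700 is below the $330,800 cutoff, so the full $3,225 applies.
Caregiver Credit: 21% of the $1,100 excess over $325,600 is $231; credit = $1,925 − $231 = $1,694.
Total: $4,901 + $3,225 + $1,694 = $9,820.

$9,820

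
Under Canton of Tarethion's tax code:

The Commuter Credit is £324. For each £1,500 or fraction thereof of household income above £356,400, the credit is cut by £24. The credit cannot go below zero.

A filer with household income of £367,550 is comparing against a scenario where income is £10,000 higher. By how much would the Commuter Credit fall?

£132

At £367,550 — income exceeds £356,400 by £11,150, which is 8 full-or-partial £1,500 increments; reduction = 8 × £24 = £192, leaving £132.
At £377,550 — income exceeds £356,400 by £21,150 → 15 increments × £24 = £360 ≥ base, so the credit is £0.
Lost: £132 − £0 = £132.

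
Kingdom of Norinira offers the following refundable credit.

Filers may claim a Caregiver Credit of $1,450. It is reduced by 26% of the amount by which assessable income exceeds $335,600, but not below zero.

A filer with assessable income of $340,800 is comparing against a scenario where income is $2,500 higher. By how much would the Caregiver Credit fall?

At $340,800 — 26% of the $5,200 excess over $335,600 is $1,352; credit = $1,450 − $1,352 = $98.
At $343,300 — 26% of the $7,700 excess over $335,600 is $2,002 ≥ base, so the credit is $0.
Lost: $98 − $0 = $98.

$98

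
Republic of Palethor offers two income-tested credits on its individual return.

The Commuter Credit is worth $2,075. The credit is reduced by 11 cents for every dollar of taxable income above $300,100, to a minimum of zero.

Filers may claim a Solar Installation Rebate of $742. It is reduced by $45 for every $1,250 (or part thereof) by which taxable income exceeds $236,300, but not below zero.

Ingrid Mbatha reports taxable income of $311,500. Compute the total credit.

$821

Commuter Credit: 11% of the $11,400 excess over $300,100 is $1,254; credit = $2,075 − $1,254 = $821.
Solar Installation Rebate: income exceeds $236,300 by $75,200 → 61 increments × $45 = $2,745 ≥ base, so the credit is $0.
Total: $821 + $0 = $821.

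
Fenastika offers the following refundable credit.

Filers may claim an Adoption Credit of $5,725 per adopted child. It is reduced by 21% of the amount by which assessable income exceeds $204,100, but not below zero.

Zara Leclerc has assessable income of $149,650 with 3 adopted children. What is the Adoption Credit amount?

$17,175

Adoption Credit: base = 3 × $5,725 = $17,175. $149,650 is at or below the $204,100 threshold, so the full $17,175 applies.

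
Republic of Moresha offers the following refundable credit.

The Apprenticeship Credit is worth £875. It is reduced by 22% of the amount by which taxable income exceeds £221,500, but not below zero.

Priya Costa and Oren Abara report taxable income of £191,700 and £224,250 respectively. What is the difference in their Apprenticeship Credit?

Priya (£191,700): Apprenticeship Credit: £191,700 is at or below the £221,500 threshold, so the full £875 applies.
Oren (£224,250): Apprenticeship Credit: 22% of the £2,750 excess over £221,500 is £605; credit = £875 − £605 = £270.
Difference: |£875 − £270| = £605.

£605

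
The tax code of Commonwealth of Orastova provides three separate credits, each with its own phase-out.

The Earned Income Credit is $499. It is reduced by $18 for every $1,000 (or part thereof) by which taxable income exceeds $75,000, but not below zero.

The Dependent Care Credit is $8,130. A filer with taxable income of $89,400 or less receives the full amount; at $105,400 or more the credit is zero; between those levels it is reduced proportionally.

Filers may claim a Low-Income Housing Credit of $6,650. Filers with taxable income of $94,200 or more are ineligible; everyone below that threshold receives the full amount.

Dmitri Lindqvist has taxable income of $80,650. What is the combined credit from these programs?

$15,171

Earned Income Credit: income exceeds $75,000 by $5,650, which is 6 full-or-partial $1,000 increments; reduction = 6 × $18 = $108, leaving $391.
Dependent Care Credit: $80,650 is at or below the $89,400 threshold, so the full $8,130 applies.
Low-Income Housing Credit: $80,650 is below the $94,200 cutoff, so the full $6,650 applies.
Total: $391 + $8,130 + $6,650 = $15,171.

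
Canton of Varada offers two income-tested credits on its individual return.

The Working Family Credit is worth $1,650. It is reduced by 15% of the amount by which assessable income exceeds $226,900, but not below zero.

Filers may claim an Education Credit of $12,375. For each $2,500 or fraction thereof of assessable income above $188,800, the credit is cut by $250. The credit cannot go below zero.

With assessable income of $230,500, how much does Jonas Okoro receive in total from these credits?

$9,235

Working Family Credit: 15% of the $3,600 excess over $226,900 is $540; credit = $1,650 − $540 = $1,110.
Education Credit: income exceeds $188,800 by $41,700, which is 17 full-or-partial $2,500 increments; reduction = 17 × $250 = $4,250, leaving $8,125.
Total: $1,110 + $8,125 = $9,235.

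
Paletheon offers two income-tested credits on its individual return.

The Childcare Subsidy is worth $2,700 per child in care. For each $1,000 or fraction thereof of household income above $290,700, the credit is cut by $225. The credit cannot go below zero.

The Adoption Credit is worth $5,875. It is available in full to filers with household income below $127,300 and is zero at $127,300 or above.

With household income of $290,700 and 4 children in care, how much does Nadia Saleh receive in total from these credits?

Childcare Subsidy: base = 4 × $2,700 = $10,800. $290,700 is at or below the $290,700 threshold, so the full $10,800 applies.
Adoption Credit: $290,700 meets or exceeds the $127,300 cutoff, so the credit is $0.
Total: $10,800 + $0 = $10,800.

$10,800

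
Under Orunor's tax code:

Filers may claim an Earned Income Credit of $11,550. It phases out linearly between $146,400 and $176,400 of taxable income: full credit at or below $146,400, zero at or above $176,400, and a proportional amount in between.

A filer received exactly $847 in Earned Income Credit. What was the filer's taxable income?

$847 is 847/11,550 of the full $11,550, so 10,703/11,550 of the $30,000 range has been used: income = $146,400 + $30,000 × 10,703/11,550 = $174,200.

$174,200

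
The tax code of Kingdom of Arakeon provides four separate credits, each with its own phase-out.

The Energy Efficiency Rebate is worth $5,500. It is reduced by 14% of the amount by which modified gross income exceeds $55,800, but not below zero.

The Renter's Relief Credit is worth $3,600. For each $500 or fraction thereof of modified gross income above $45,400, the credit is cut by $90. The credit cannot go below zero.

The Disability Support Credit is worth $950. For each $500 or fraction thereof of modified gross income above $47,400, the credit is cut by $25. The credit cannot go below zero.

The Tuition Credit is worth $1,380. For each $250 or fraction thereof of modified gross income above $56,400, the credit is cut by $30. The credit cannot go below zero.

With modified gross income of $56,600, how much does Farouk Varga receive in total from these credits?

$8,743

Energy Efficiency Rebate: 14% of the $800 excess over $55,800 is $112; credit = $5,500 − $112 = $5,388.
Renter's Relief Credit: income exceeds $45,400 by $11,200, which is 23 full-or-partial $500 increments; reduction = 23 × $90 = $2,070, leaving $1,530.
Disability Support Credit: income exceeds $47,400 by $9,200, which is 19 full-or-partial $500 increments; reduction = 19 × $25 = $475, leaving $475.
Tuition Credit: income exceeds $56,400 by $200, which is 1 full-or-partial $250 increment; reduction = 1 × $30 = $30, leaving $1,350.
Total: $5,388 + $1,530 + $475 + $1,350 = $8,743.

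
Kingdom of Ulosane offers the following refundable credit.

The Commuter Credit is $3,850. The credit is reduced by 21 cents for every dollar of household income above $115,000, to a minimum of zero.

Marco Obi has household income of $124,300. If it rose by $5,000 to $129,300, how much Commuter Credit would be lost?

$1,050

At $124,300 — 21% of the $9,300 excess over $115,000 is $1,953; credit = $3,850 − $1,953 = $1,897.
At $129,300 — 21% of the $14,300 excess over $115,000 is $3,003; credit = $3,850 − $3,003 = $847.
Lost: $1,897 − $847 = $1,050.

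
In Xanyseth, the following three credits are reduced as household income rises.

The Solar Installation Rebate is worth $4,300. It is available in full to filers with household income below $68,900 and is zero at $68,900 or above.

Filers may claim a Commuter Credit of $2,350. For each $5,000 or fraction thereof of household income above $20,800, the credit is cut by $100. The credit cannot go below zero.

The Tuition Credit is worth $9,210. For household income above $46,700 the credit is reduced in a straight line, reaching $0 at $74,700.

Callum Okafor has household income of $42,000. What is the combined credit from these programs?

$15,360

Solar Installation Rebate: $42,000 is below the $68,900 cutoff, so the full $4,300 applies.
Commuter Credit: income exceeds $20,800 by $21,200, which is 5 full-or-partial $5,000 increments; reduction = 5 × $100 = $500, leaving $1,850.
Tuition Credit: $42,000 is at or below the $46,700 threshold, so the full $9,210 applies.
Total: $4,300 + $1,850 + $9,210 = $15,360.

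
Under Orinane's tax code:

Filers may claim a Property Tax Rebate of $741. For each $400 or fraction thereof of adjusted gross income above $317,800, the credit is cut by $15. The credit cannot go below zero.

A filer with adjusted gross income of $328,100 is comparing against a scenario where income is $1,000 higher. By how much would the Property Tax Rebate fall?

$45

At $328,100 — income exceeds $317,800 by $10,300, which is 26 full-or-partial $400 increments; reduction = 26 × $15 = $390, leaving $351.
At $329,100 — income exceeds $317,800 by $11,300, which is 29 full-or-partial $400 increments; reduction = 29 × $15 = $435, leaving $306.
Lost: $351 − $306 = $45.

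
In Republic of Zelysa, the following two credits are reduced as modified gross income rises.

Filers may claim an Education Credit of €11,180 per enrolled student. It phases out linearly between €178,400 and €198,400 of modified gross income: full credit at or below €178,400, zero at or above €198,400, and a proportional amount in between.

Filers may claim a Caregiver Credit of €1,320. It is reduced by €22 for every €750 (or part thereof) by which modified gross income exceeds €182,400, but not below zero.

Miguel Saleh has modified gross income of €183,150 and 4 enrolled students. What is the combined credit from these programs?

Education Credit: base = 4 × €11,180 = €44,720. €183,150 is €4,750 into a €20,000 phase-out range, leaving 15,250/20,000 of the credit: €44,720 × 15,250/20,000 = €34,099.
Caregiver Credit: income exceeds €182,400 by €750, which is 1 full-or-partial €750 increment; reduction = 1 × €22 = €22, leaving €1,298.
Total: €34,099 + €1,298 = €35,397.

€35,397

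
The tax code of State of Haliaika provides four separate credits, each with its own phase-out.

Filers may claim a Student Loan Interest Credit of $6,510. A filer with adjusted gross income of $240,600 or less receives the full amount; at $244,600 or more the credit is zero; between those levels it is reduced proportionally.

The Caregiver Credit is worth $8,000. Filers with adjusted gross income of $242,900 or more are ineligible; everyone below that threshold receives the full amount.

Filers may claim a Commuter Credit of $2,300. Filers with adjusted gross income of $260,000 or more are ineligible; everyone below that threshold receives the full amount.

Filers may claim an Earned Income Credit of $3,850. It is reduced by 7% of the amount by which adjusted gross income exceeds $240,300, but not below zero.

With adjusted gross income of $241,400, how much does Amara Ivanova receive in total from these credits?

Student Loan Interest Credit: $241,400 is $800 into a $4,000 phase-out range, leaving 3,200/4,000 of the credit: $6,510 × 3,200/4,000 = $5,208.
Caregiver Credit: $241,400 is below the $242,900 cutoff, so the full $8,000 applies.
Commuter Credit: $241,400 is below the $260,000 cutoff, so the full $2,300 applies.
Earned Income Credit: 7% of the $1,100 excess over $240,300 is $77; credit = $3,850 − $77 = $3,773.
Total: $5,208 + $8,000 + $2,300 + $3,773 = $19,281.

$19,281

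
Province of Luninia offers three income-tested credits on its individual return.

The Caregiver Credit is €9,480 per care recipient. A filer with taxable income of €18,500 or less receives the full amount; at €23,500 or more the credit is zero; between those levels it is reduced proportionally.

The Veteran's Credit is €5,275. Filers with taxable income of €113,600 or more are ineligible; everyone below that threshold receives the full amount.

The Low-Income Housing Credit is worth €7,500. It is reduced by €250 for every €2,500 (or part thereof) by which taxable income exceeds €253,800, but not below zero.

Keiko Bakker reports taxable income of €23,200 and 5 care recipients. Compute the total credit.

Caregiver Credit: base = 5 × €9,480 = €47,400. €23,200 is €4,700 into a €5,000 phase-out range, leaving 300/5,000 of the credit: €47,400 × 300/5,000 = €2,844.
Veteran's Credit: €23,200 is below the €113,600 cutoff, so the full €5,275 applies.
Low-Income Housing Credit: €23,200 is at or below the €253,800 threshold, so the full €7,500 applies.
Total: €2,844 + €5,275 + €7,500 = €15,619.

€15,619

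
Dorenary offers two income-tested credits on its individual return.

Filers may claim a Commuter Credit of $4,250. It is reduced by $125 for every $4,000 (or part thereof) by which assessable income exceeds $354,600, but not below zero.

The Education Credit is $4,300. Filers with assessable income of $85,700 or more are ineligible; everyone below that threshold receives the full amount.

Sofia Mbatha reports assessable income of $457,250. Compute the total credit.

Commuter Credit: income exceeds $354,600 by $102,650, which is 26 full-or-partial $4,000 increments; reduction = 26 × $125 = $3,250, leaving $1,000.
Education Credit: $457,250 meets or exceeds the $85,700 cutoff, so the credit is $0.
Total: $1,000 + $0 = $1,000.

$1,000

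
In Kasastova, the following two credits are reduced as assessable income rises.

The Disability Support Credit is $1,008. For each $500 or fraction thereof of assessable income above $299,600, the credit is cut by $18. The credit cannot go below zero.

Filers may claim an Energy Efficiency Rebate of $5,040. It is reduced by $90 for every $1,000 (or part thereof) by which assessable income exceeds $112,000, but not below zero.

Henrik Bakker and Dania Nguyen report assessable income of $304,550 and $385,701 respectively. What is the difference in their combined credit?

$828

Henrik ($304,550): Disability Support Credit: income exceeds $299,600 by $4,950, which is 10 full-or-partial $500 increments; reduction = 10 × $18 = $180, leaving $828. Energy Efficiency Rebate: income exceeds $112,000 by $192,550 → 193 increments × $90 = $17,370 ≥ base, so the credit is $0. total $828 + $0 = $828
Dania ($385,701): Disability Support Credit: income exceeds $299,600 by $86,101 → 173 increments × $18 = $3,114 ≥ base, so the credit is $0. Energy Efficiency Rebate: income exceeds $112,000 by $273,701 → 274 increments × $90 = $24,660 ≥ base, so the credit is $0. total $0 + $0 = $0
Difference: |$828 − $0| = $828.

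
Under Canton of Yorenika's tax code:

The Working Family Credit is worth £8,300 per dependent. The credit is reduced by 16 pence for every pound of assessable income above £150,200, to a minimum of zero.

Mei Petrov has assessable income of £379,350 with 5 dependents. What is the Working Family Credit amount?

Working Family Credit: base = 5 × £8,300 = £41,500. 16% of the £229,150 excess over £150,200 is £36,664; credit = £41,500 − £36,664 = £4,836.

£4,836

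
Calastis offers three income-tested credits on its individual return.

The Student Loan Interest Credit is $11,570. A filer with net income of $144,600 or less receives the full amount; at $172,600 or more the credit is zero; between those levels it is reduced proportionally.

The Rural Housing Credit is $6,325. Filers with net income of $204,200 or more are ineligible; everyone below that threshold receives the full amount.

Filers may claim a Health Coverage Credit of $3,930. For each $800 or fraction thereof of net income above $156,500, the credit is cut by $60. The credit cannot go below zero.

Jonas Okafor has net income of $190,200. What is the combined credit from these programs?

$7,675

Student Loan Interest Credit: $190,200 is at or above $172,600, so the credit is $0.
Rural Housing Credit: $190,200 is below the $204,200 cutoff, so the full $6,325 applies.
Health Coverage Credit: income exceeds $156,500 by $33,700, which is 43 full-or-partial $800 increments; reduction = 43 × $60 = $2,580, leaving $1,350.
Total: $0 + $6,325 + $1,350 = $7,675.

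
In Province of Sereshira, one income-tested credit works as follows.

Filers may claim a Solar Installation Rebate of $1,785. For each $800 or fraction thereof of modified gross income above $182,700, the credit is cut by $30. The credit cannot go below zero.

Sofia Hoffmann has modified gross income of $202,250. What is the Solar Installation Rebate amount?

Solar Installation Rebate: income exceeds $182,700 by $19,550, which is 25 full-or-partial $800 increments; reduction = 25 × $30 = $750, leaving $1,035.

$1,035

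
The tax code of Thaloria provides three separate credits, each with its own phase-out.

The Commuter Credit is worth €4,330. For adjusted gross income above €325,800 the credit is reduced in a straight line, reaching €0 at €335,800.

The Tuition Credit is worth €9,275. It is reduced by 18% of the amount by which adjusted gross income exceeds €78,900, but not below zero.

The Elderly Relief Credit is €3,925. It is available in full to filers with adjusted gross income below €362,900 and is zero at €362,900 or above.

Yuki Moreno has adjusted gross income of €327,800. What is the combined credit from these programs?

€7,389

Commuter Credit: €327,800 is €2,000 into a €10,000 phase-out range, leaving 8,000/10,000 of the credit: €4,330 × 8,000/10,000 = €3,464.
Tuition Credit: 18% of the €248,900 excess over €78,900 is €44,802 ≥ base, so the credit is €0.
Elderly Relief Credit: €327,800 is below the €362,900 cutoff, so the full €3,925 applies.
Total: €3,464 + €0 + €3,925 = €7,389.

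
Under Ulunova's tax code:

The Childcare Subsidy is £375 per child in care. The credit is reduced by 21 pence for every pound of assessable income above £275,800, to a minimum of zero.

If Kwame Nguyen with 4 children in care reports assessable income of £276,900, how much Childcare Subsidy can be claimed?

£1,269

Childcare Subsidy: base = 4 × £375 = £1,500. 21% of the £1,100 excess over £275,800 is £231; credit = £1,500 − £231 = £1,269.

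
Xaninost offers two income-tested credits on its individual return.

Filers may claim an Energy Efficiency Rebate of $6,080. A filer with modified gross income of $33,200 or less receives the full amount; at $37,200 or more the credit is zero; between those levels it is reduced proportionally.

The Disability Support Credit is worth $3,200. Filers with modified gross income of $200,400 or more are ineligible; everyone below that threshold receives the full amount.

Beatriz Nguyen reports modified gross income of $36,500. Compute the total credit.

Energy Efficiency Rebate: $36,500 is $3,300 into a $4,000 phase-out range, leaving 700/4,000 of the credit: $6,080 × 700/4,000 = $1,064.
Disability Support Credit: $36,500 is below the $200,400 cutoff, so the full $3,200 applies.
Total: $1,064 + $3,200 = $4,264.

$4,264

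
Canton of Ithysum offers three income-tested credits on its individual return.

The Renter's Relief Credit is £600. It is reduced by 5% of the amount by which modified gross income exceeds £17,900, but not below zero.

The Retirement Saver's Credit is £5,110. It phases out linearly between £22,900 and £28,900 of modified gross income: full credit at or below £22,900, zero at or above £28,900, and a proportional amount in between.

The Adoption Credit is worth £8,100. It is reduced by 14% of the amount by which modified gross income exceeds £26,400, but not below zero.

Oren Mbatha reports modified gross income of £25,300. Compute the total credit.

Renter's Relief Credit: 5% of the £7,400 excess over £17,900 is £370; credit = £600 − £370 = £230.
Retirement Saver's Credit: £25,300 is £2,400 into a £6,000 phase-out range, leaving 3,600/6,000 of the credit: £5,110 × 3,600/6,000 = £3,066.
Adoption Credit: £25,300 is at or below the £26,400 threshold, so the full £8,100 applies.
Total: £230 + £3,066 + £8,100 = £11,396.

£11,396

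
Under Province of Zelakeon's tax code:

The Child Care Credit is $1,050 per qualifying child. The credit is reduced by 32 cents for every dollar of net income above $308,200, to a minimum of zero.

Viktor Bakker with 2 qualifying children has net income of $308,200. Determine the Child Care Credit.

$2,100

Child Care Credit: base = 2 × $1,050 = $2,100. $308,200 is at or below the $308,200 threshold, so the full $2,100 applies.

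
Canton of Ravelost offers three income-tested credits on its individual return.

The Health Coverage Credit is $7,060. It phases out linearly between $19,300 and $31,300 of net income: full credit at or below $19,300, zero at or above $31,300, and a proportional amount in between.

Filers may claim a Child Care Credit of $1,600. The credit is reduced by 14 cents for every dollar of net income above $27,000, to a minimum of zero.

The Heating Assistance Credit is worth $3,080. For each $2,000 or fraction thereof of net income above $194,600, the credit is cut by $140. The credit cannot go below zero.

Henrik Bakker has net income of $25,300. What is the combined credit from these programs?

$8,210

Health Coverage Credit: $25,300 is $6,000 into a $12,000 phase-out range, leaving 6,000/12,000 of the credit: $7,060 × 6,000/12,000 = $3,530.
Child Care Credit: $25,300 is at or below the $27,000 threshold, so the full $1,600 applies.
Heating Assistance Credit: $25,300 is at or below the $194,600 threshold, so the full $3,080 applies.
Total: $3,530 + $1,600 + $3,080 = $8,210.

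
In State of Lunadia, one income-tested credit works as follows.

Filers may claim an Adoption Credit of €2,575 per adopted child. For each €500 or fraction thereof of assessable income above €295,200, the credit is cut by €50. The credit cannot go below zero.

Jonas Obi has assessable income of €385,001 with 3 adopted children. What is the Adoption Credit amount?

€0

Adoption Credit: base = 3 × €2,575 = €7,725. income exceeds €295,200 by €89,801 → 180 increments × €50 = €9,000 ≥ base, so the credit is €0.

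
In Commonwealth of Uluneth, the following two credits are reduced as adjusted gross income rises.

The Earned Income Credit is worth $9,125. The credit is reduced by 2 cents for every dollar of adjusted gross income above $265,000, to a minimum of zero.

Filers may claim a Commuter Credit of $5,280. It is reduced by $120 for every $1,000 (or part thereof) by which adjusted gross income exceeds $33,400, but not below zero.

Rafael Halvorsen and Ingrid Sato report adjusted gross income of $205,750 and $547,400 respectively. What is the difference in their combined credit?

Rafael ($205,750): Earned Income Credit: $205,750 is at or below the $265,000 threshold, so the full $9,125 applies. Commuter Credit: income exceeds $33,400 by $172,350 → 173 increments × $120 = $20,760 ≥ base, so the credit is $0. total $9,125 + $0 = $9,125
Ingrid ($547,400): Earned Income Credit: 2% of the $282,400 excess over $265,000 is $5,648; credit = $9,125 − $5,648 = $3,477. Commuter Credit: income exceeds $33,400 by $514,000 → 514 increments × $120 = $61,680 ≥ base, so the credit is $0. total $3,477 + $0 = $3,477
Difference: |$9,125 − $3,477| = $5,648.

$5,648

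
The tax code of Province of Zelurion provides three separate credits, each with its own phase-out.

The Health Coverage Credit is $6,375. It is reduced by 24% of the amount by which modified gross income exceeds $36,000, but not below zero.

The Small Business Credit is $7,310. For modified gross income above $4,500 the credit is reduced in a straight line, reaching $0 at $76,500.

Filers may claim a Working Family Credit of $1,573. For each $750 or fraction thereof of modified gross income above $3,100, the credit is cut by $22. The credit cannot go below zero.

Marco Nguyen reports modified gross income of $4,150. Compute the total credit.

Health Coverage Credit: $4,150 is at or below the $36,000 threshold, so the full $6,375 applies.
Small Business Credit: $4,150 is at or below the $4,500 threshold, so the full $7,310 applies.
Working Family Credit: income exceeds $3,100 by $1,050, which is 2 full-or-partial $750 increments; reduction = 2 × $22 = $44, leaving $1,529.
Total: $6,375 + $7,310 + $1,529 = $15,214.

$15,214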